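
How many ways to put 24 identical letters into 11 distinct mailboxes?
C(24+11-1, 11-1) = C(34, 10) = 131128140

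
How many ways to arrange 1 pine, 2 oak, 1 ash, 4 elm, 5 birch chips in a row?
13! / (1! × 2! × 1! × 4! × 5!) = 1081080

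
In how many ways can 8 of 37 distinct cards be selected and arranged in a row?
P(37,8) = 37!/(37-8)! = 1556675366400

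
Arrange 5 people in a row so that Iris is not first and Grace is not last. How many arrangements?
By inclusion-exclusion: 5! - 2×(5-1)! + (5-2)! = 120 - 48 + 6 = 78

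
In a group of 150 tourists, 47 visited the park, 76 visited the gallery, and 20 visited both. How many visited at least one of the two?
|A∪B| = |A| + |B| - |A∩B| = 47 + 76 - 20 = 103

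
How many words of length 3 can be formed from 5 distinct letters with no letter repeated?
P(5,3) = 5!/(5-3)! = 60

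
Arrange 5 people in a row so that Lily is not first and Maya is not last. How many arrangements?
By inclusion-exclusion: 5! - 2×(5-1)! + (5-2)! = 120 - 48 + 6 = 78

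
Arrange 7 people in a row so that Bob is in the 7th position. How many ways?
Fix one position: (7-1)! = 720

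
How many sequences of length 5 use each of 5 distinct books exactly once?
5! = 120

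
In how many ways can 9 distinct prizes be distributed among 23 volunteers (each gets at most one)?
P(23,9) = 23!/(23-9)! = 296541907200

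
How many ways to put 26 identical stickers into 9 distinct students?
C(26+9-1, 9-1) = C(34, 8) = 18156204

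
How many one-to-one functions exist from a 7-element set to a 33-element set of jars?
P(33,7) = 33!/(33-7)! = 21531121920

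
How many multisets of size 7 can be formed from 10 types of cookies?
C(7+10-1, 10-1) = C(16, 9) = 11440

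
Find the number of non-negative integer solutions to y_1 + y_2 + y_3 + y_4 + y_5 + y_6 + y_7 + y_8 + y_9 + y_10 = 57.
C(57+10-1, 10-1) = C(66, 9) = 37014131440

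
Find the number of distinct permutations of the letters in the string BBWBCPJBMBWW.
12! / (3! × 1! × 5! × 1! × 1! × 1!) = 665280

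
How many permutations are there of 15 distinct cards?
15! = 1307674368000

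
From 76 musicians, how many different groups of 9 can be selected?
C(76,9) = 76!/(9!×67!) = 142466675900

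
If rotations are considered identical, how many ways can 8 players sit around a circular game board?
Circular: fix one position, arrange the rest. (8-1)! = 5040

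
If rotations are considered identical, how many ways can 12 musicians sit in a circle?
Circular: fix one position, arrange the rest. (12-1)! = 39916800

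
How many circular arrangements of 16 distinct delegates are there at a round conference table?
Circular: fix one position, arrange the rest. (16-1)! = 1307674368000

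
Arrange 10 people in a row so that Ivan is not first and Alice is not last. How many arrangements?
By inclusion-exclusion: 10! - 2×(10-1)! + (10-2)! = 3628800 - 725760 + 40320 = 2943360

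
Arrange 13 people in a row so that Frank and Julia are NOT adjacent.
Total - adjacent = 13! - (13-1)!×2 = 6227020800 - 958003200 = 5269017600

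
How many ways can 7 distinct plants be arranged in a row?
7! = 5040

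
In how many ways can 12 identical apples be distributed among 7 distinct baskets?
C(12+7-1, 7-1) = C(18, 6) = 18564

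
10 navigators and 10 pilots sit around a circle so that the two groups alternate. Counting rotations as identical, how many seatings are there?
Fix one of the navigators: (10-1)! ways for the remaining navigators, × 10! ways for the pilots = 362880 × 3628800 = 1316818944000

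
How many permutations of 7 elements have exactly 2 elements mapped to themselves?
Choose the 2 fixed points C(7,2) = 21, derange the rest: !5 = Σ_{j=0}^{5} (-1)^j·5!/j! = 120 - 120 + 60 - 20 + 5 - 1 = 44. Product = 21 × 44 = 924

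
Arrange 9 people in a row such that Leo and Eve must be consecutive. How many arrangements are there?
Treat the 2 as one block: (9-2+1)! × 2! = 40320 × 2 = 80640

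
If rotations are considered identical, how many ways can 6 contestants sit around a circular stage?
Circular: fix one position, arrange the rest. (6-1)! = 120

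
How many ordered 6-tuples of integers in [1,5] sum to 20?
Coefficient of x^20 in (x + x² + ... + x^5)^6. By inclusion-exclusion on dice exceeding 5: Σ_j (-1)^j C(6,j)·C(20-1-5j, 5) = C(6,0)·C(19,5) - C(6,1)·C(14,5) + C(6,2)·C(9,5) = 1·11628 - 6·2002 + 15·126 = 1506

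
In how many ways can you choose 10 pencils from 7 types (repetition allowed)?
C(10+7-1, 7-1) = C(16, 6) = 8008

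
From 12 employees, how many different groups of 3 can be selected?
C(12,3) = 12!/(3!×9!) = 220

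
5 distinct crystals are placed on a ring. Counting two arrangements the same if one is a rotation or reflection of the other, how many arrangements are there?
(5-1)!/2 = 24/2 = 12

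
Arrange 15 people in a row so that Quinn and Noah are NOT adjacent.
Total - adjacent = 15! - (15-1)!×2 = 1307674368000 - 174356582400 = 1133317785600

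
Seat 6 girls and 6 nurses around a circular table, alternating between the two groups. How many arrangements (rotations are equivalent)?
Fix one of the girls: (6-1)! ways for the remaining girls, × 6! ways for the nurses = 120 × 720 = 86400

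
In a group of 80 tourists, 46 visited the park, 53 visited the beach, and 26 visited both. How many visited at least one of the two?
|A∪B| = |A| + |B| - |A∩B| = 46 + 53 - 26 = 73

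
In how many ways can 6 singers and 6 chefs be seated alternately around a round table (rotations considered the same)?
Fix one of the singers: (6-1)! ways for the remaining singers, × 6! ways for the chefs = 120 × 720 = 86400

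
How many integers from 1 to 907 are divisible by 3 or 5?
⌊907/3⌋ + ⌊907/5⌋ - ⌊907/15⌋ = 302 + 181 - 60 = 423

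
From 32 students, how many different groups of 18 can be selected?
C(32,18) = 32!/(18!×14!) = 471435600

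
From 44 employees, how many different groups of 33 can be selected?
C(44,33) = 44!/(33!×11!) = 7669339132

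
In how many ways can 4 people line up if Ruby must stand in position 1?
Fix one position: (4-1)! = 6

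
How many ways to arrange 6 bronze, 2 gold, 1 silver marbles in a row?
9! / (6! × 2! × 1!) = 252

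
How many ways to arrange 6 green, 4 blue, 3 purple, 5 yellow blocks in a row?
18! / (6! × 4! × 3! × 5!) = 514594080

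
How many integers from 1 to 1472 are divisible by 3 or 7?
⌊1472/3⌋ + ⌊1472/7⌋ - ⌊1472/21⌋ = 490 + 210 - 70 = 630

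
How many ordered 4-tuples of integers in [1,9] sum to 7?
Coefficient of x^7 in (x + x² + ... + x^9)^4. By inclusion-exclusion on dice exceeding 9: Σ_j (-1)^j C(4,j)·C(7-1-9j, 3) = C(4,0)·C(6,3) = 1·20 = 20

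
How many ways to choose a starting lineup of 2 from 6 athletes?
C(6,2) = 6!/(2!×4!) = 15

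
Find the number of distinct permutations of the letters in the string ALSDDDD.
7! / (4! × 1! × 1! × 1!) = 210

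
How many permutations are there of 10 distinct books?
10! = 3628800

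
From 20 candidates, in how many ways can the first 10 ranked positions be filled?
P(20,10) = 20!/(20-10)! = 670442572800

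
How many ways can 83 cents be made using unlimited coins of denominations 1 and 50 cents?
Coefficient of x^83 in 1/(1-x^1) · 1/(1-x^50). Use j coins of 50 for j = 0..⌊83/50⌋ = 1, the rest in 1s: 1 + 1 = 2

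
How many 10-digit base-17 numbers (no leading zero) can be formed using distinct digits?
First digit: 16 choices (nonzero). Then descending: 16 × 16 × 15 × 14 × 13 × 12 × 11 × 10 × 9 × 8 = 66421555200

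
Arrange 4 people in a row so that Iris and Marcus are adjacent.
Treat as block: (4-1)! × 2! = 6 × 2 = 12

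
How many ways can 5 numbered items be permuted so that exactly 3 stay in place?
Choose the 3 fixed points C(5,3) = 10, derange the rest: !2 = Σ_{j=0}^{2} (-1)^j·2!/j! = 2 - 2 + 1 = 1. Product = 10 × 1 = 10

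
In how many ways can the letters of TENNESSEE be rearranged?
9! / (1! × 4! × 2! × 2!) = 3780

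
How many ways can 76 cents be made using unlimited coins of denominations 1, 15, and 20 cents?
Coefficient of x^76 in 1/(1-x^1) · 1/(1-x^15) · 1/(1-x^20). Case on j = number of 20-cent coins (j = 0..3); remainder r = 76 - 20j is made from {1,15} in ⌊r/15⌋+1 ways. r = 76, 56, 36, 16 → 6 + 4 + 3 + 2 = 15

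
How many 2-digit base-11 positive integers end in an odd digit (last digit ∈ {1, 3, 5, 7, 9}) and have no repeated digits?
Last∈{1,3,5,7,9}. Last=0: 0. Last nonzero: 5×9×P(9,0) = 45. Total = 45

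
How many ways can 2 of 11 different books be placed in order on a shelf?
P(11,2) = 11!/(11-2)! = 110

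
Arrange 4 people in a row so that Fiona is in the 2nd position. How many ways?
Fix one position: (4-1)! = 6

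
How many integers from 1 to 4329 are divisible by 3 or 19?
⌊4329/3⌋ + ⌊4329/19⌋ - ⌊4329/57⌋ = 1443 + 227 - 75 = 1595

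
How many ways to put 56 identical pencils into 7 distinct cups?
C(56+7-1, 7-1) = C(62, 6) = 61474519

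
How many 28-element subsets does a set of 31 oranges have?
C(31,28) = 31!/(28!×3!) = 4495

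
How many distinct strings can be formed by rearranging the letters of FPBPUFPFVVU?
11! / (3! × 1! × 2! × 3! × 2!) = 277200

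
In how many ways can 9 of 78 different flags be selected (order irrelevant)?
C(78,9) = 78!/(9!×69!) = 182364632450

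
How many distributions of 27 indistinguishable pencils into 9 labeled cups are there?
C(27+9-1, 9-1) = C(35, 8) = 23535820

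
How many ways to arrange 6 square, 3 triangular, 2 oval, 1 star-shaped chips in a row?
12! / (6! × 3! × 2! × 1!) = 55440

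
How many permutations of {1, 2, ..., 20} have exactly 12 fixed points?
Choose the 12 fixed points C(20,12) = 125970, derange the rest: !8 = Σ_{j=0}^{8} (-1)^j·8!/j! = 40320 - 40320 + 20160 - 6720 + 1680 - 336 + 56 - 8 + 1 = 14833. Product = 125970 × 14833 = 1868513010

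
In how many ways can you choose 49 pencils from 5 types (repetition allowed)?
C(49+5-1, 5-1) = C(53, 4) = 292825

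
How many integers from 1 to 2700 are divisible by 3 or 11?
⌊2700/3⌋ + ⌊2700/11⌋ - ⌊2700/33⌋ = 900 + 245 - 81 = 1064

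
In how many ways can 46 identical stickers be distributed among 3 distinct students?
C(46+3-1, 3-1) = C(48, 2) = 1128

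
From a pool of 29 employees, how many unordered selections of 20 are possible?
C(29,20) = 29!/(20!×9!) = 10015005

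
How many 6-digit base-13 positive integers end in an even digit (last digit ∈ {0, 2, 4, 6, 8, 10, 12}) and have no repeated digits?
Last∈{0,2,4,6,8,10,12}. Last=0: 95040. Last nonzero: 6×11×P(11,4) = 522720. Total = 617760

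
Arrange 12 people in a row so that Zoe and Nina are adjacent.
Treat as block: (12-1)! × 2! = 39916800 × 2 = 79833600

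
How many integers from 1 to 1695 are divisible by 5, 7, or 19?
⌊1695/5⌋+⌊1695/7⌋+⌊1695/19⌋ - ⌊1695/35⌋-⌊1695/95⌋-⌊1695/133⌋ + ⌊1695/665⌋ = 339+242+89 - 48-17-12 + 2 = 595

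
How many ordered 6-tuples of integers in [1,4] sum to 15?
Coefficient of x^15 in (x + x² + ... + x^4)^6. By inclusion-exclusion on dice exceeding 4: Σ_j (-1)^j C(6,j)·C(15-1-4j, 5) = C(6,0)·C(14,5) - C(6,1)·C(10,5) + C(6,2)·C(6,5) = 1·2002 - 6·252 + 15·6 = 580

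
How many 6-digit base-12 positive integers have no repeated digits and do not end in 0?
Last digit: 11 nonzero choices. First digit: 10 (nonzero, ≠last). Middle 4: P(10,4) = 5040. Total = 554400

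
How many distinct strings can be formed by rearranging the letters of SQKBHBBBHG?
10! / (1! × 1! × 1! × 1! × 2! × 4!) = 75600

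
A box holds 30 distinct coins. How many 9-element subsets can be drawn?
C(30,9) = 30!/(9!×21!) = 14307150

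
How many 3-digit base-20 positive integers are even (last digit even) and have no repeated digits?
Last∈{0,2,4,6,8,10,12,14,16,18}. Last=0: 342. Last nonzero: 9×18×P(18,1) = 2916. Total = 3258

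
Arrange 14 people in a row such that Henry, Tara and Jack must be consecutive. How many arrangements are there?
Treat the 3 as one block: (14-3+1)! × 3! = 479001600 × 6 = 2874009600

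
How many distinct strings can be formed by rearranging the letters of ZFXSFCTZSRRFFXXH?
16! / (4! × 2! × 3! × 1! × 1! × 2! × 1! × 2!) = 18162144000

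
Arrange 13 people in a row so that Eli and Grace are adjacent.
Treat as block: (13-1)! × 2! = 479001600 × 2 = 958003200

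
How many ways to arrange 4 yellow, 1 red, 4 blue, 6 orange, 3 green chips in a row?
18! / (4! × 1! × 4! × 6! × 3!) = 2572970400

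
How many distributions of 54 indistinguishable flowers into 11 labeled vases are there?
C(54+11-1, 11-1) = C(64, 10) = 151473214816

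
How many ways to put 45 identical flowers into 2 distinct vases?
C(45+2-1, 2-1) = C(46, 1) = 46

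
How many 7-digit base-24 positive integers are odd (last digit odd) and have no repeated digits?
Last∈{1,3,5,7,9,11,13,15,17,19,21,23}. Last=0: 0. Last nonzero: 12×22×P(22,5) = 834261120. Total = 834261120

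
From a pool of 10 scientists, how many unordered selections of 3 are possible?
C(10,3) = 10!/(3!×7!) = 120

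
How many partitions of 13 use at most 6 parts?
By conjugation, equals partitions of 13 into parts ≤ 6. Let r_j(i) = number of partitions of i into parts ≤ j, for i = 0..13. r_1(i) = 1 for all i; r_j(i) = r_{j-1}(i) + r_j(i-j). Rows j = 2..6: ≤2: 1 1 2 2 3 3 4 4 5 5 6 6 7 7; ≤3: 1 1 2 3 4 5 7 8 10 12 14 16 19 21; ≤4: 1 1 2 3 5 6 9 11 15 18 23 27 34 39; ≤5: 1 1 2 3 5 7 10 13 18 23 30 37 47 57; ≤6: 1 1 2 3 5 7 11 14 20 26 35 44 58 71. r_6(13) = 71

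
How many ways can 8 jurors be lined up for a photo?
8! = 40320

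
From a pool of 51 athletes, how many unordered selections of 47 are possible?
C(51,47) = 51!/(47!×4!) = 249900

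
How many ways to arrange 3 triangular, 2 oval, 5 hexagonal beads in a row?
10! / (3! × 2! × 5!) = 2520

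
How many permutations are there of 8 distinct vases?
8! = 40320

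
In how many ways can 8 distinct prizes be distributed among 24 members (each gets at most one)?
P(24,8) = 24!/(24-8)! = 29654190720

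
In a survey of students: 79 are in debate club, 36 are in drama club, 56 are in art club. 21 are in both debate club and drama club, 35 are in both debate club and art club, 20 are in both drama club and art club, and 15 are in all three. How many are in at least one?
|A∪B∪C| = 79+36+56-21-35-20+15 = 110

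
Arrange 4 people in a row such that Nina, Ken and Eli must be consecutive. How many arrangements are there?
Treat the 3 as one block: (4-3+1)! × 3! = 2 × 6 = 12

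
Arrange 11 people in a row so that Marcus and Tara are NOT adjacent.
Total - adjacent = 11! - (11-1)!×2 = 39916800 - 7257600 = 32659200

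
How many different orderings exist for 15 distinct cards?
15! = 1307674368000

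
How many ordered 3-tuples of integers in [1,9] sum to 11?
Coefficient of x^11 in (x + x² + ... + x^9)^3. By inclusion-exclusion on dice exceeding 9: Σ_j (-1)^j C(3,j)·C(11-1-9j, 2) = C(3,0)·C(10,2) = 1·45 = 45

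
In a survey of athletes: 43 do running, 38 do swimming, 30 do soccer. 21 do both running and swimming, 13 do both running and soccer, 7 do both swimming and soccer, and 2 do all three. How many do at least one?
|A∪B∪C| = 43+38+30-21-13-7+2 = 72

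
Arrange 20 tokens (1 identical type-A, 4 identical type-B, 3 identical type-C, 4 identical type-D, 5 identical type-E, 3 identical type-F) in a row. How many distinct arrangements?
20! / (1! × 4! × 3! × 4! × 5! × 3!) = 977728752000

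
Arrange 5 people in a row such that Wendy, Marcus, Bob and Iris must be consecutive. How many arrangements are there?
Treat the 4 as one block: (5-4+1)! × 4! = 2 × 24 = 48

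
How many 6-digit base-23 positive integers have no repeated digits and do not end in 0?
Last digit: 22 nonzero choices. First digit: 21 (nonzero, ≠last). Middle 4: P(21,4) = 143640. Total = 66361680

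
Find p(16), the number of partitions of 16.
Pentagonal recurrence p(n) = p(n-1) + p(n-2) - p(n-5) - p(n-7) + p(n-12) + p(n-15) - ... gives p(0..15) = 1, 1, 2, 3, 5, 7, 11, 15, 22, 30, 42, 56, 77, 101, 135, 176. p(16) = p(15) + p(14) - p(11) - p(9) + p(4) + p(1) = 176 + 135 - 56 - 30 + 5 + 1 = 231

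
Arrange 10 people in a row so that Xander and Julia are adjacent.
Treat as block: (10-1)! × 2! = 362880 × 2 = 725760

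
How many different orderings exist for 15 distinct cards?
15! = 1307674368000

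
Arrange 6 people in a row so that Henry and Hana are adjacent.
Treat as block: (6-1)! × 2! = 120 × 2 = 240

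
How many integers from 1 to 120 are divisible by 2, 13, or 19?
⌊120/2⌋+⌊120/13⌋+⌊120/19⌋ - ⌊120/26⌋-⌊120/38⌋-⌊120/247⌋ + ⌊120/494⌋ = 60+9+6 - 4-3-0 + 0 = 68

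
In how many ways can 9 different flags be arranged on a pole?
9! = 362880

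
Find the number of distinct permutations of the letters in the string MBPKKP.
6! / (1! × 2! × 2! × 1!) = 180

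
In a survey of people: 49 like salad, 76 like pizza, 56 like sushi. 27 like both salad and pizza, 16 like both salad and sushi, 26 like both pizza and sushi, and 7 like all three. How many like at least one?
|A∪B∪C| = 49+76+56-27-16-26+7 = 119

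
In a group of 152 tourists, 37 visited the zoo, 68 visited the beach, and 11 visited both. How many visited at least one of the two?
|A∪B| = |A| + |B| - |A∩B| = 37 + 68 - 11 = 94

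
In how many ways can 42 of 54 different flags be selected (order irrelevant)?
C(54,42) = 54!/(42!×12!) = 343006888770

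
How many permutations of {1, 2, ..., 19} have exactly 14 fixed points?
Choose the 14 fixed points C(19,14) = 11628, derange the rest: !5 = Σ_{j=0}^{5} (-1)^j·5!/j! = 120 - 120 + 60 - 20 + 5 - 1 = 44. Product = 11628 × 44 = 511632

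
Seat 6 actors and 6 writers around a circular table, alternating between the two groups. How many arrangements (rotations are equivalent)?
Fix one of the actors: (6-1)! ways for the remaining actors, × 6! ways for the writers = 120 × 720 = 86400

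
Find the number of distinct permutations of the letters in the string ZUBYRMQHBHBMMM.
14! / (2! × 1! × 1! × 3! × 1! × 1! × 1! × 4!) = 302702400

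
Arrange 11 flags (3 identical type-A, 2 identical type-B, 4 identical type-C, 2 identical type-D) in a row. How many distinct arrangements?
11! / (3! × 2! × 4! × 2!) = 69300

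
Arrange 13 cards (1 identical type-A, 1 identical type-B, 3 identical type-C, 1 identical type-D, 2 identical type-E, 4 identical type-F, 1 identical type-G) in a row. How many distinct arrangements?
13! / (1! × 1! × 3! × 1! × 2! × 4! × 1!) = 21621600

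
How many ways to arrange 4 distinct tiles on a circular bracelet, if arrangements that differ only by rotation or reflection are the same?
(4-1)!/2 = 6/2 = 3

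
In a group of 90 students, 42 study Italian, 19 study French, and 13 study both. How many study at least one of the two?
|A∪B| = |A| + |B| - |A∩B| = 42 + 19 - 13 = 48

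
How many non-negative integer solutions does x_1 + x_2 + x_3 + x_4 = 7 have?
C(7+4-1, 4-1) = C(10, 3) = 120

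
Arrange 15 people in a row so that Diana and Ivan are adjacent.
Treat as block: (15-1)! × 2! = 87178291200 × 2 = 174356582400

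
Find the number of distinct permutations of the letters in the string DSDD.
4! / (1! × 3!) = 4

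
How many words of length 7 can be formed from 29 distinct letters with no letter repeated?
P(29,7) = 29!/(29-7)! = 7866331200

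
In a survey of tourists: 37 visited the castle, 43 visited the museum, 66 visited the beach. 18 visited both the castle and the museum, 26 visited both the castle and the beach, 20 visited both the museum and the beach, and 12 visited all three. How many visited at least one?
|A∪B∪C| = 37+43+66-18-26-20+12 = 94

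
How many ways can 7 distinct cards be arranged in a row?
7! = 5040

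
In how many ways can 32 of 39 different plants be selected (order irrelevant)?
C(39,32) = 39!/(32!×7!) = 15380937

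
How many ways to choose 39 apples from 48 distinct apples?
C(48,39) = 48!/(39!×9!) = 1677106640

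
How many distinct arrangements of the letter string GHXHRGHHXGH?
11! / (1! × 2! × 3! × 5!) = 27720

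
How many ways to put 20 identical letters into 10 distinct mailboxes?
C(20+10-1, 10-1) = C(29, 9) = 10015005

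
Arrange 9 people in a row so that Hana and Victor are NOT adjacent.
Total - adjacent = 9! - (9-1)!×2 = 362880 - 80640 = 282240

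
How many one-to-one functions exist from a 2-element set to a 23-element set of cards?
P(23,2) = 23!/(23-2)! = 506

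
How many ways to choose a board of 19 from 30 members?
C(30,19) = 30!/(19!×11!) = 54627300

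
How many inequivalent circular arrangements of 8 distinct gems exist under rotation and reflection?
(8-1)!/2 = 5040/2 = 2520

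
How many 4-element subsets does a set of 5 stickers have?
C(5,4) = 5!/(4!×1!) = 5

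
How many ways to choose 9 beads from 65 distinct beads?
C(65,9) = 65!/(9!×56!) = 31966749880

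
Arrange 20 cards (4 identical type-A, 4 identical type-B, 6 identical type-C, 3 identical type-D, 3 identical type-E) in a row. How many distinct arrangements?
20! / (4! × 4! × 6! × 3! × 3!) = 162954792000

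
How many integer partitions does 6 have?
Pentagonal recurrence p(n) = p(n-1) + p(n-2) - p(n-5) - p(n-7) + p(n-12) + p(n-15) - ... gives p(0..5) = 1, 1, 2, 3, 5, 7. p(6) = p(5) + p(4) - p(1) = 7 + 5 - 1 = 11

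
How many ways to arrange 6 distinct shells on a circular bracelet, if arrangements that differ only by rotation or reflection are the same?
(6-1)!/2 = 120/2 = 60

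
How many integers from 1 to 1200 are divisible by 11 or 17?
⌊1200/11⌋ + ⌊1200/17⌋ - ⌊1200/187⌋ = 109 + 70 - 6 = 173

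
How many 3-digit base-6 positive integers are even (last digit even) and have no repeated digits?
Last∈{0,2,4}. Last=0: 20. Last nonzero: 2×4×P(4,1) = 32. Total = 52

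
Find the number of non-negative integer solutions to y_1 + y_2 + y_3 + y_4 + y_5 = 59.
C(59+5-1, 5-1) = C(63, 4) = 595665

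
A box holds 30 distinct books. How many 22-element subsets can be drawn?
C(30,22) = 30!/(22!×8!) = 5852925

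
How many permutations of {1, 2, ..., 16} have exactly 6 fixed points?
Choose the 6 fixed points C(16,6) = 8008, derange the rest: !10 = Σ_{j=0}^{10} (-1)^j·10!/j! = 3628800 - 3628800 + 1814400 - 604800 + 151200 - 30240 + 5040 - 720 + 90 - 10 + 1 = 1334961. Product = 8008 × 1334961 = 10690367688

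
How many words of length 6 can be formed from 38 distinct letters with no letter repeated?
P(38,6) = 38!/(38-6)! = 1987690320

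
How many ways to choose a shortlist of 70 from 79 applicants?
C(79,70) = 79!/(70!×9!) = 205811513765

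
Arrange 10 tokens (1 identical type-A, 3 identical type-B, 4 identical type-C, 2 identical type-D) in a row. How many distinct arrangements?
10! / (1! × 3! × 4! × 2!) = 12600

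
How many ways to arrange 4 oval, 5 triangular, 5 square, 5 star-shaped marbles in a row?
19! / (4! × 5! × 5! × 5!) = 2933186256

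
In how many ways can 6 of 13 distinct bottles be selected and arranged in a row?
P(13,6) = 13!/(13-6)! = 1235520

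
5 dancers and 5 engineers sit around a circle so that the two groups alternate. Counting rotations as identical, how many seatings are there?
Fix one of the dancers: (5-1)! ways for the remaining dancers, × 5! ways for the engineers = 24 × 120 = 2880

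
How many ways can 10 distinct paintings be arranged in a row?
10! = 3628800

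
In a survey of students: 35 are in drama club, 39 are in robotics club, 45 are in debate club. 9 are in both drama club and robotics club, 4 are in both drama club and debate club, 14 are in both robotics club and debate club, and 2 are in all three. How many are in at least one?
|A∪B∪C| = 35+39+45-9-4-14+2 = 94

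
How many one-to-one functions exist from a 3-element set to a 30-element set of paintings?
P(30,3) = 30!/(30-3)! = 24360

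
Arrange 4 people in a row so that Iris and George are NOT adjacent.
Total - adjacent = 4! - (4-1)!×2 = 24 - 12 = 12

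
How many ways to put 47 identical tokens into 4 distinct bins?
C(47+4-1, 4-1) = C(50, 3) = 19600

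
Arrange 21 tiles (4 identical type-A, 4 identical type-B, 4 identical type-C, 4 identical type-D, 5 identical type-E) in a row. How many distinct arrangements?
21! / (4! × 4! × 4! × 4! × 5!) = 1283268987000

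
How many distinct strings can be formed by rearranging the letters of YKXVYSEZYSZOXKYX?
16! / (2! × 1! × 2! × 2! × 3! × 4! × 1! × 1!) = 18162144000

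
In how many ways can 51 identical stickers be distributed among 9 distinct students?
C(51+9-1, 9-1) = C(59, 8) = 2217471399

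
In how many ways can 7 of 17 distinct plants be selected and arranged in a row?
P(17,7) = 17!/(17-7)! = 98017920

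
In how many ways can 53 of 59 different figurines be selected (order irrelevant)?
C(59,53) = 59!/(53!×6!) = 45057474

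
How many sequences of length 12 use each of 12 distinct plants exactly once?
12! = 479001600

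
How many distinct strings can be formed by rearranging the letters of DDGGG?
5! / (2! × 3!) = 10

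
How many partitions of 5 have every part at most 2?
Let r_j(i) = number of partitions of i into parts ≤ j, for i = 0..5. r_1(i) = 1 for all i; r_j(i) = r_{j-1}(i) + r_j(i-j). Rows j = 2..2: ≤2: 1 1 2 2 3 3. r_2(5) = 3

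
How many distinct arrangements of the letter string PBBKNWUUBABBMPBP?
16! / (3! × 6! × 1! × 2! × 1! × 1! × 1! × 1!) = 2421619200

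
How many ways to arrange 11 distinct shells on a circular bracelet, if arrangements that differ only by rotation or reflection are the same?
(11-1)!/2 = 3628800/2 = 1814400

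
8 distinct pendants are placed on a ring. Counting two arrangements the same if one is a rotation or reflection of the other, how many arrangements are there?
(8-1)!/2 = 5040/2 = 2520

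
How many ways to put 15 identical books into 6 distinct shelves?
C(15+6-1, 6-1) = C(20, 5) = 15504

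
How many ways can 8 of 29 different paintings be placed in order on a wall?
P(29,8) = 29!/(29-8)! = 173059286400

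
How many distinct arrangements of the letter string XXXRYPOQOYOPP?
13! / (1! × 3! × 1! × 3! × 2! × 3!) = 14414400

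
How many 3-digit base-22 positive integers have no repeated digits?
First digit: 21 choices (nonzero). Then descending: 21 × 21 × 20 = 8820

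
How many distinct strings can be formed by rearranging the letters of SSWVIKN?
7! / (1! × 1! × 1! × 1! × 2! × 1!) = 2520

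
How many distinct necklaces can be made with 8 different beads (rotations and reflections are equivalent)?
(8-1)!/2 = 5040/2 = 2520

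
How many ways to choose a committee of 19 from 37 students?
C(37,19) = 37!/(19!×18!) = 17672631900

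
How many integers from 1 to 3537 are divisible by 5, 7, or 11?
⌊3537/5⌋+⌊3537/7⌋+⌊3537/11⌋ - ⌊3537/35⌋-⌊3537/55⌋-⌊3537/77⌋ + ⌊3537/385⌋ = 707+505+321 - 101-64-45 + 9 = 1332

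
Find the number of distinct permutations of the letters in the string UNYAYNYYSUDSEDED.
16! / (2! × 2! × 4! × 1! × 2! × 2! × 3!) = 9081072000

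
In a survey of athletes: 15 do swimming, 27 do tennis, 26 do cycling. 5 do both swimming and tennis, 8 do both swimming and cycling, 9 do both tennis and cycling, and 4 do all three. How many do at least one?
|A∪B∪C| = 15+27+26-5-8-9+4 = 50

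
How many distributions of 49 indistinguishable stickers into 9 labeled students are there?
C(49+9-1, 9-1) = C(57, 8) = 1652411475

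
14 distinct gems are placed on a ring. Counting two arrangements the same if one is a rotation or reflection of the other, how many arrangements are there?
(14-1)!/2 = 6227020800/2 = 3113510400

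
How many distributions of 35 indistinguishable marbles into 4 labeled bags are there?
C(35+4-1, 4-1) = C(38, 3) = 8436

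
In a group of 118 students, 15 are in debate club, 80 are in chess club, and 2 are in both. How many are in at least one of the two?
|A∪B| = |A| + |B| - |A∩B| = 15 + 80 - 2 = 93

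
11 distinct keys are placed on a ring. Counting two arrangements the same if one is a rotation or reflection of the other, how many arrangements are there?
(11-1)!/2 = 3628800/2 = 1814400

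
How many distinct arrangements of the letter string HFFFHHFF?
8! / (5! × 3!) = 56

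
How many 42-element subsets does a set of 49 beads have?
C(49,42) = 49!/(42!×7!) = 85900584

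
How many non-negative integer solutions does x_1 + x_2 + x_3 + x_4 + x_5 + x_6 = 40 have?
C(40+6-1, 6-1) = C(45, 5) = 1221759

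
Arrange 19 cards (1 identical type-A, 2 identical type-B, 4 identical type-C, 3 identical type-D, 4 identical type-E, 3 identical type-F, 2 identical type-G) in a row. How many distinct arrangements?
19! / (1! × 2! × 4! × 3! × 4! × 3! × 2!) = 1466593128000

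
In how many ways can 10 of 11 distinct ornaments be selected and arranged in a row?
P(11,10) = 11!/(11-10)! = 39916800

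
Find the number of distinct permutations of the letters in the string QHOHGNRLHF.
10! / (1! × 1! × 1! × 3! × 1! × 1! × 1! × 1!) = 604800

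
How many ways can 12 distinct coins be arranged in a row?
12! = 479001600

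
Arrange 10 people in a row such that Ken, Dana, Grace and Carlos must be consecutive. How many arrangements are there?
Treat the 4 as one block: (10-4+1)! × 4! = 5040 × 24 = 120960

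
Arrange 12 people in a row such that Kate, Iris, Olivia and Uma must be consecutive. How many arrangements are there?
Treat the 4 as one block: (12-4+1)! × 4! = 362880 × 24 = 8709120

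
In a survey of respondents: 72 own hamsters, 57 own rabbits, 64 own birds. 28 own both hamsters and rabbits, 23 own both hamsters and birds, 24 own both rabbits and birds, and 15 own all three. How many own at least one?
|A∪B∪C| = 72+57+64-28-23-24+15 = 133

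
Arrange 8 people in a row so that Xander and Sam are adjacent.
Treat as block: (8-1)! × 2! = 5040 × 2 = 10080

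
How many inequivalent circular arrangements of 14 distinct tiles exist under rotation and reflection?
(14-1)!/2 = 6227020800/2 = 3113510400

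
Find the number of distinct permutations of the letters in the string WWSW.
4! / (3! × 1!) = 4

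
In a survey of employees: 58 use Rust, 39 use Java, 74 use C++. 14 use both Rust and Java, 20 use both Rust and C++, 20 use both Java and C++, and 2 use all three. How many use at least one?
|A∪B∪C| = 58+39+74-14-20-20+2 = 119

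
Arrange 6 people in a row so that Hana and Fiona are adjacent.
Treat as block: (6-1)! × 2! = 120 × 2 = 240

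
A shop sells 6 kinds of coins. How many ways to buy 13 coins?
C(13+6-1, 6-1) = C(18, 5) = 8568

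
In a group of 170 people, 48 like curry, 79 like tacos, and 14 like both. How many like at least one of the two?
|A∪B| = |A| + |B| - |A∩B| = 48 + 79 - 14 = 113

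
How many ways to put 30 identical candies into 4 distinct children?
C(30+4-1, 4-1) = C(33, 3) = 5456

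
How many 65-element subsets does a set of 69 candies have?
C(69,65) = 69!/(65!×4!) = 864501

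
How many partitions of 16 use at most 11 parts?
By conjugation, equals partitions of 16 into parts ≤ 11. Let r_j(i) = number of partitions of i into parts ≤ j, for i = 0..16. r_1(i) = 1 for all i; r_j(i) = r_{j-1}(i) + r_j(i-j). Rows j = 2..11: ≤2: 1 1 2 2 3 3 4 4 5 5 6 6 7 7 8 8 9; ≤3: 1 1 2 3 4 5 7 8 10 12 14 16 19 21 24 27 30; ≤4: 1 1 2 3 5 6 9 11 15 18 23 27 34 39 47 54 64; ≤5: 1 1 2 3 5 7 10 13 18 23 30 37 47 57 70 84 101; ≤6: 1 1 2 3 5 7 11 14 20 26 35 44 58 71 90 110 136; ≤7: 1 1 2 3 5 7 11 15 21 28 38 49 65 82 105 131 164; ≤8: 1 1 2 3 5 7 11 15 22 29 40 52 70 89 116 146 186; ≤9: 1 1 2 3 5 7 11 15 22 30 41 54 73 94 123 157 201; ≤10: 1 1 2 3 5 7 11 15 22 30 42 55 75 97 128 164 212; ≤11: 1 1 2 3 5 7 11 15 22 30 42 56 76 99 131 169 219. r_11(16) = 219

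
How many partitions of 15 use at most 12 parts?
By conjugation, equals partitions of 15 into parts ≤ 12. Let r_j(i) = number of partitions of i into parts ≤ j, for i = 0..15. r_1(i) = 1 for all i; r_j(i) = r_{j-1}(i) + r_j(i-j). Rows j = 2..12: ≤2: 1 1 2 2 3 3 4 4 5 5 6 6 7 7 8 8; ≤3: 1 1 2 3 4 5 7 8 10 12 14 16 19 21 24 27; ≤4: 1 1 2 3 5 6 9 11 15 18 23 27 34 39 47 54; ≤5: 1 1 2 3 5 7 10 13 18 23 30 37 47 57 70 84; ≤6: 1 1 2 3 5 7 11 14 20 26 35 44 58 71 90 110; ≤7: 1 1 2 3 5 7 11 15 21 28 38 49 65 82 105 131; ≤8: 1 1 2 3 5 7 11 15 22 29 40 52 70 89 116 146; ≤9: 1 1 2 3 5 7 11 15 22 30 41 54 73 94 123 157; ≤10: 1 1 2 3 5 7 11 15 22 30 42 55 75 97 128 164; ≤11: 1 1 2 3 5 7 11 15 22 30 42 56 76 99 131 169; ≤12: 1 1 2 3 5 7 11 15 22 30 42 56 77 100 133 172. r_12(15) = 172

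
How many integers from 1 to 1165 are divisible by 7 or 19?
⌊1165/7⌋ + ⌊1165/19⌋ - ⌊1165/133⌋ = 166 + 61 - 8 = 219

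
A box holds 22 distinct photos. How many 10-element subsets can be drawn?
C(22,10) = 22!/(10!×12!) = 646646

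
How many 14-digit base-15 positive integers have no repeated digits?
First digit: 14 choices (nonzero). Then descending: 14 × 14 × 13 × 12 × 11 × 10 × 9 × 8 × 7 × 6 × 5 × 4 × 3 × 2 = 1220496076800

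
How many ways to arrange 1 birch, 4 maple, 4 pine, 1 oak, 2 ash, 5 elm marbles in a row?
17! / (1! × 4! × 4! × 1! × 2! × 5!) = 2572970400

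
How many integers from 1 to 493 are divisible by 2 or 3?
⌊493/2⌋ + ⌊493/3⌋ - ⌊493/6⌋ = 246 + 164 - 82 = 328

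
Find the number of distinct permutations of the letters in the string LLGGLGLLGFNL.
12! / (1! × 4! × 6! × 1!) = 27720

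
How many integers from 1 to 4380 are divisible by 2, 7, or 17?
⌊4380/2⌋+⌊4380/7⌋+⌊4380/17⌋ - ⌊4380/14⌋-⌊4380/34⌋-⌊4380/119⌋ + ⌊4380/238⌋ = 2190+625+257 - 312-128-36 + 18 = 2614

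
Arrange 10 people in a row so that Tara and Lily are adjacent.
Treat as block: (10-1)! × 2! = 362880 × 2 = 725760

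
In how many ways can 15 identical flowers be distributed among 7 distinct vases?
C(15+7-1, 7-1) = C(21, 6) = 54264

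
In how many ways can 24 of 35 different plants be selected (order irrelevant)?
C(35,24) = 35!/(24!×11!) = 417225900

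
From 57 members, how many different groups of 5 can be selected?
C(57,5) = 57!/(5!×52!) = 4187106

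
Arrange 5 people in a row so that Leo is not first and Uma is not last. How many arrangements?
By inclusion-exclusion: 5! - 2×(5-1)! + (5-2)! = 120 - 48 + 6 = 78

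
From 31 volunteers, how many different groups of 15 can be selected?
C(31,15) = 31!/(15!×16!) = 300540195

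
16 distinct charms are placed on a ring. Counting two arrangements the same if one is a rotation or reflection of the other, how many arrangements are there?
(16-1)!/2 = 1307674368000/2 = 653837184000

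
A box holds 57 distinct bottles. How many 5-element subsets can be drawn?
C(57,5) = 57!/(5!×52!) = 4187106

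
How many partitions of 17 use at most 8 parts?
By conjugation, equals partitions of 17 into parts ≤ 8. Let r_j(i) = number of partitions of i into parts ≤ j, for i = 0..17. r_1(i) = 1 for all i; r_j(i) = r_{j-1}(i) + r_j(i-j). Rows j = 2..8: ≤2: 1 1 2 2 3 3 4 4 5 5 6 6 7 7 8 8 9 9; ≤3: 1 1 2 3 4 5 7 8 10 12 14 16 19 21 24 27 30 33; ≤4: 1 1 2 3 5 6 9 11 15 18 23 27 34 39 47 54 64 72; ≤5: 1 1 2 3 5 7 10 13 18 23 30 37 47 57 70 84 101 119; ≤6: 1 1 2 3 5 7 11 14 20 26 35 44 58 71 90 110 136 163; ≤7: 1 1 2 3 5 7 11 15 21 28 38 49 65 82 105 131 164 201; ≤8: 1 1 2 3 5 7 11 15 22 29 40 52 70 89 116 146 186 230. r_8(17) = 230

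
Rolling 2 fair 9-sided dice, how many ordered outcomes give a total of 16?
Coefficient of x^16 in (x + x² + ... + x^9)^2. By inclusion-exclusion on dice exceeding 9: Σ_j (-1)^j C(2,j)·C(16-1-9j, 1) = C(2,0)·C(15,1) - C(2,1)·C(6,1) = 1·15 - 2·6 = 3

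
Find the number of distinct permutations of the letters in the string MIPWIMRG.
8! / (1! × 1! × 2! × 1! × 2! × 1!) = 10080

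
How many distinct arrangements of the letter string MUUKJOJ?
7! / (2! × 2! × 1! × 1! × 1!) = 1260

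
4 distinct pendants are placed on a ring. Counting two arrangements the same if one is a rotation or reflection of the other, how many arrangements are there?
(4-1)!/2 = 6/2 = 3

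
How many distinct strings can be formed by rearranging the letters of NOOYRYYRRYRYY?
13! / (2! × 1! × 6! × 4!) = 180180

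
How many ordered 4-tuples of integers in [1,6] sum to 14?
Coefficient of x^14 in (x + x² + ... + x^6)^4. By inclusion-exclusion on dice exceeding 6: Σ_j (-1)^j C(4,j)·C(14-1-6j, 3) = C(4,0)·C(13,3) - C(4,1)·C(7,3) = 1·286 - 4·35 = 146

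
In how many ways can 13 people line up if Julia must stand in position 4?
Fix one position: (13-1)! = 479001600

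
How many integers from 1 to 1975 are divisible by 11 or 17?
⌊1975/11⌋ + ⌊1975/17⌋ - ⌊1975/187⌋ = 179 + 116 - 10 = 285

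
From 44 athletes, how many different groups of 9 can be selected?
C(44,9) = 44!/(9!×35!) = 708930508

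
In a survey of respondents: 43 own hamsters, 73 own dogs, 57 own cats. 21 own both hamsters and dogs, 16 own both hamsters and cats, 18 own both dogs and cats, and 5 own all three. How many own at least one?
|A∪B∪C| = 43+73+57-21-16-18+5 = 123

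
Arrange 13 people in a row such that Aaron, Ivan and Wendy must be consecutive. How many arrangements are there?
Treat the 3 as one block: (13-3+1)! × 3! = 39916800 × 6 = 239500800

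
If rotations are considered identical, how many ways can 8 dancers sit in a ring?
Circular: fix one position, arrange the rest. (8-1)! = 5040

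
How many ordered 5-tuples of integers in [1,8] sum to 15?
Coefficient of x^15 in (x + x² + ... + x^8)^5. By inclusion-exclusion on dice exceeding 8: Σ_j (-1)^j C(5,j)·C(15-1-8j, 4) = C(5,0)·C(14,4) - C(5,1)·C(6,4) = 1·1001 - 5·15 = 926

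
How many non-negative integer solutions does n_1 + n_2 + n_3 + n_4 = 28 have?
C(28+4-1, 4-1) = C(31, 3) = 4495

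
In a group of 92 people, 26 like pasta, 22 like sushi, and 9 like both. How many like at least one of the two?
|A∪B| = |A| + |B| - |A∩B| = 26 + 22 - 9 = 39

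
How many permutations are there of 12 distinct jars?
12! = 479001600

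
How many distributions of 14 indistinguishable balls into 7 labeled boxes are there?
C(14+7-1, 7-1) = C(20, 6) = 38760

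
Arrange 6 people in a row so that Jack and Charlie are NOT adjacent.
Total - adjacent = 6! - (6-1)!×2 = 720 - 240 = 480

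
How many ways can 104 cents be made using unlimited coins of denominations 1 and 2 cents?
Coefficient of x^104 in 1/(1-x^1) · 1/(1-x^2). Use j coins of 2 for j = 0..⌊104/2⌋ = 52, the rest in 1s: 52 + 1 = 53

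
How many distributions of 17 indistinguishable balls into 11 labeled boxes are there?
C(17+11-1, 11-1) = C(27, 10) = 8436285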